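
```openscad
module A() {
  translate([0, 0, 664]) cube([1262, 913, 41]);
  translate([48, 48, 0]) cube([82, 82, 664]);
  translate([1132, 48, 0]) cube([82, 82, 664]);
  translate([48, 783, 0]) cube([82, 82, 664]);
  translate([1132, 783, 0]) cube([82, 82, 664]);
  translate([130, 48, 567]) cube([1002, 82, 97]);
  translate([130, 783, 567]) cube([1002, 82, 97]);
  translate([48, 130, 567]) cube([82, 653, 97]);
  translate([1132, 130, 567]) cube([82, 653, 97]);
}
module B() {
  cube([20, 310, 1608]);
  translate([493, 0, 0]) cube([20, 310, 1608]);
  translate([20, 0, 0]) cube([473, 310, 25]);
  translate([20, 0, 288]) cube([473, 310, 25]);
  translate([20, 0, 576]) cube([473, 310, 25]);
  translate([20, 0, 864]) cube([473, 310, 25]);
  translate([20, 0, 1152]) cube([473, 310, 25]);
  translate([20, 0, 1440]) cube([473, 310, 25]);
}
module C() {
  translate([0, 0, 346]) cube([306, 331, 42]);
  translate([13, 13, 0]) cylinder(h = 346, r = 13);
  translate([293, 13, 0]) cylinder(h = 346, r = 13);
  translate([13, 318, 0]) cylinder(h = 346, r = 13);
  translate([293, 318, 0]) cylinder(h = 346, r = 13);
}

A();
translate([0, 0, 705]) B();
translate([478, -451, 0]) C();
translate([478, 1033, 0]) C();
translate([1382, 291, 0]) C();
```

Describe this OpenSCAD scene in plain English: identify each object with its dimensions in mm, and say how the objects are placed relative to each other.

A is a table with a 1262×913 mm rectangular top, 41 mm thick, top surface at z = 705 mm, supported by four 82×82 mm square legs, each inset 48 mm from the nearest pair of top edges, running from the floor. Four apron rails, 82 mm thick and 97 mm tall, run between adjacent legs with their top edges flush with the underside of the top and their outer faces flush with the legs' outer faces.

B is a bookshelf 513 mm wide overall, 310 mm deep and 1608 mm tall. The two sides are 20 mm thick vertical panels. 6 horizontal shelves of 25 mm thickness span between the inner faces of the sides; the lowest shelf sits on the floor and shelves are stacked with a clear vertical gap of 263 mm between each pair.

C is a four-legged stool. The seat is a 306×331×42 mm slab whose top surface is at z = 388 mm; four round legs, each 26 mm in diameter, run from the floor (z = 0) to the underside of the seat, each leg's axis is inset half a diameter from the nearest pair of seat edges (so the leg's bounding box is flush with the corner).

The bookshelf is on top of the table. Three stools sit around the table at the −y, +y, +x sides.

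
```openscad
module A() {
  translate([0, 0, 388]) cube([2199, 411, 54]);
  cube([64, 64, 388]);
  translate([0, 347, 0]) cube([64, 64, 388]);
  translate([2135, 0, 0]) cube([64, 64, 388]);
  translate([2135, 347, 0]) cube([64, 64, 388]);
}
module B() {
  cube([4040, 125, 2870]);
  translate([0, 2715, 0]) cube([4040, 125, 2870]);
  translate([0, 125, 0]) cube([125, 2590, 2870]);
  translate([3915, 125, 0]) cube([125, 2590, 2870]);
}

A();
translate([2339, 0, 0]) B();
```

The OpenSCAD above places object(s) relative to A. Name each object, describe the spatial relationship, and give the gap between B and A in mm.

A is a bench. B is a house frame. The house frame is on the floor beside the bench on its +x side. The gap between the house frame and the bench is 140 mm.

The house frame's nearest face is 140 mm from the bench's +x face.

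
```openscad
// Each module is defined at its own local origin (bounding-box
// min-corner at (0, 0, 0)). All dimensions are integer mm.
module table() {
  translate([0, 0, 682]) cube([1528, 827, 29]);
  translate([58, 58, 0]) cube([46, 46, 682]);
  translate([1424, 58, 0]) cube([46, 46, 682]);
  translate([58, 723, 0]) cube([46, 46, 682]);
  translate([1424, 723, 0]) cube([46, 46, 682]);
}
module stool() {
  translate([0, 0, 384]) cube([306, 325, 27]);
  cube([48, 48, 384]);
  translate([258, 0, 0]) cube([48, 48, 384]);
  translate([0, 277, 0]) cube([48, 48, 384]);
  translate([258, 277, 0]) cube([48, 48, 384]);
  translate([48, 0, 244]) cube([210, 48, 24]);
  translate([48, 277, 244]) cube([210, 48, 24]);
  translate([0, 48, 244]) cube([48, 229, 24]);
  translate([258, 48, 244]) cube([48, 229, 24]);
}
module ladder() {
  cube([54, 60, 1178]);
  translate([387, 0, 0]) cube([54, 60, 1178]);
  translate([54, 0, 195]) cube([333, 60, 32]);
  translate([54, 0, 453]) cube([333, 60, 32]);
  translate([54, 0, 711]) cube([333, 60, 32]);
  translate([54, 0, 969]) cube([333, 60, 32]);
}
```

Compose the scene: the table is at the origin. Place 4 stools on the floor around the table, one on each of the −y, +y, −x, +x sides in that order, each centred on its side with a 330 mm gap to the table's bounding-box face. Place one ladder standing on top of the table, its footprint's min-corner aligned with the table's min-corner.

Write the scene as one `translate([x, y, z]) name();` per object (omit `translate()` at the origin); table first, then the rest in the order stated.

table();
translate([611, -655, 0]) stool();
translate([611, 1157, 0]) stool();
translate([-636, 251, 0]) stool();
translate([1858, 251, 0]) stool();
translate([0, 0, 711]) ladder();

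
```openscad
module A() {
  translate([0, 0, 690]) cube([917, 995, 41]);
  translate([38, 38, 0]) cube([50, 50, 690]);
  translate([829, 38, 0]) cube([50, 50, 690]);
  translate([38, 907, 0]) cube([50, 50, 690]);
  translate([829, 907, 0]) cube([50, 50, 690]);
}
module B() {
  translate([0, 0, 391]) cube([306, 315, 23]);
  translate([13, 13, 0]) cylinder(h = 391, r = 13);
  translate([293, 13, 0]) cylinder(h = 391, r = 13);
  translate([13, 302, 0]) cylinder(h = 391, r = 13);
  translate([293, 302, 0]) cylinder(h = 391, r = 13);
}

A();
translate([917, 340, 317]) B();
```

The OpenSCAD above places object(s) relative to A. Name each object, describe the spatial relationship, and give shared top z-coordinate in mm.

Both tops at z = 731 mm.

A is a table. B is a stool. The stool is beside the table with their tops flush at z = 731. The shared top z-coordinate is 731 mm.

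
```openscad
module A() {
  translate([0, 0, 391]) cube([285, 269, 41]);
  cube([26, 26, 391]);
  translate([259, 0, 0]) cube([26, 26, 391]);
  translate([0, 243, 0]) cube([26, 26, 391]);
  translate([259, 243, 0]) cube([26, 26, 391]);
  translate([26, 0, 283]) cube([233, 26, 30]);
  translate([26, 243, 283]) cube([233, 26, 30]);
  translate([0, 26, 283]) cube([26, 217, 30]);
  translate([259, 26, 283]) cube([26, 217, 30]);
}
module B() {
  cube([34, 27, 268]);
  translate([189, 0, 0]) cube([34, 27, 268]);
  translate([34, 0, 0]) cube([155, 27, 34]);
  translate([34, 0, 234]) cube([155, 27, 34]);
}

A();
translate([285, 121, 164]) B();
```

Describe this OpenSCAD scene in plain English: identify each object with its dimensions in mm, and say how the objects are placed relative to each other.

A is a four-legged stool. The seat is 285×269 mm, 41 mm thick, top at z = 432 mm. It stands on four square legs, each 26×26 mm in cross-section, from z = 0 to the seat underside, each flush with a corner of the seat. Four stretchers, 26 mm wide and 30 mm tall, connect adjacent legs with their undersides at z = 283 mm, each running between the inner faces of the legs it joins and aligned with the legs' outer faces on the other axis.

B is a picture frame with a 155×200 mm rectangular opening (x by z) and a uniform 34 mm border on every side. Frame depth is 27 mm along y. It is built from two vertical stiles running the full outside height and two horizontal rails spanning the gap between the stiles.

The picture frame is beside the stool with their tops flush at z = 432.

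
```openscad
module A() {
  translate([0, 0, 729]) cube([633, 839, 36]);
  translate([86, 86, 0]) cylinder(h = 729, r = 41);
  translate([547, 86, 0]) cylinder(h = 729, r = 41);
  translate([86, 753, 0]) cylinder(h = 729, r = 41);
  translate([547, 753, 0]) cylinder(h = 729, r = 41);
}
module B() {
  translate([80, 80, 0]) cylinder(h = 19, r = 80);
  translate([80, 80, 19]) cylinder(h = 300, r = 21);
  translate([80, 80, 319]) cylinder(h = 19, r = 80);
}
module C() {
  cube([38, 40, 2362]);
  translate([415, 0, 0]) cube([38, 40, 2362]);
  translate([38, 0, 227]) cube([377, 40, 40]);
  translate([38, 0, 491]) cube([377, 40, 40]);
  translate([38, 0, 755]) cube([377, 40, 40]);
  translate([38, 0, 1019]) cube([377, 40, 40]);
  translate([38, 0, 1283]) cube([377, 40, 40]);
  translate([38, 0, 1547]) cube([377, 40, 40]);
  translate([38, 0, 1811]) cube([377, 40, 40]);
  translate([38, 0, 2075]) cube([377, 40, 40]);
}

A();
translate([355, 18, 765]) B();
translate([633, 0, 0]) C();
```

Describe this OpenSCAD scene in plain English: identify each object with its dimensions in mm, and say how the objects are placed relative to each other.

A is a rectangular dining table. The top is 633×839×36 mm with its upper surface at z = 765 mm. It stands on four round legs of 82 mm diameter, each leg's bounding box inset 45 mm from the nearest pair of top edges, running from the floor to the underside of the top.

B is a spool: two coaxial disc flanges of radius 80 mm and thickness 19 mm, joined by a core cylinder of radius 21 mm and height 300 mm. The lower flange rests on z = 0 and the three cylinders share a vertical axis.

C is a wooden ladder with two side rails of 38×40 mm section and 2362 mm height, set 453 mm apart overall. Between them run 8 rectangular rungs (40 mm deep, 40 mm thick), front faces flush with the rails' −y face. The bottom of the first rung is 227 mm above the floor and each subsequent rung is 264 mm higher than the one below.

The spool is on top of the table. The ladder is against the table's +x side, with their −y faces flush.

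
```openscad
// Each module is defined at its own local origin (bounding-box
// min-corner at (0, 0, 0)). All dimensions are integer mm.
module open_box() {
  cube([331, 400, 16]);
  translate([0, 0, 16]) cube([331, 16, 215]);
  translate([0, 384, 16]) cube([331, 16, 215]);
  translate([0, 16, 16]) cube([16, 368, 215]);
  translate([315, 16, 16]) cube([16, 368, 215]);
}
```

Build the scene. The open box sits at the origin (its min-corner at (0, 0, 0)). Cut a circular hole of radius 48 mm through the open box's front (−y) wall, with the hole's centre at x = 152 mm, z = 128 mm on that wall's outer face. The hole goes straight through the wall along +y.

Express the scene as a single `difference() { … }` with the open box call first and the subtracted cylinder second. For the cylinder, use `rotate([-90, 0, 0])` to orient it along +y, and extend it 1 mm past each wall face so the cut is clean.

difference() {
  open_box();
  translate([152, -1, 128]) rotate([-90, 0, 0]) cylinder(h = 18, r = 48);
}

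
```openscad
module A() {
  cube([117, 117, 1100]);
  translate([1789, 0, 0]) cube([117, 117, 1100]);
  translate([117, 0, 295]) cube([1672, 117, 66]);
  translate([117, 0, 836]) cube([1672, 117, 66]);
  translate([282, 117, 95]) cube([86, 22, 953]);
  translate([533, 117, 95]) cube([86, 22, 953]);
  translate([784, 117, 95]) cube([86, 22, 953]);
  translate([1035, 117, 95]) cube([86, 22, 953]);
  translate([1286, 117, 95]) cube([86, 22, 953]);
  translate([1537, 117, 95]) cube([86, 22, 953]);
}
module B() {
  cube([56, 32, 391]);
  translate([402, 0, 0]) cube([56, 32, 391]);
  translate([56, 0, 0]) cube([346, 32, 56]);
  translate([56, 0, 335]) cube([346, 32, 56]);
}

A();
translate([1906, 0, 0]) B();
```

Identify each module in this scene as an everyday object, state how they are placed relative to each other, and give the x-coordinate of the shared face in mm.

The fence section's +x face and the picture frame's −x face are both at x = 1906 mm.

A is a fence section. B is a picture frame. The picture frame is against the fence section's +x side, with their −y faces flush. The x-coordinate of the shared face is 1906 mm.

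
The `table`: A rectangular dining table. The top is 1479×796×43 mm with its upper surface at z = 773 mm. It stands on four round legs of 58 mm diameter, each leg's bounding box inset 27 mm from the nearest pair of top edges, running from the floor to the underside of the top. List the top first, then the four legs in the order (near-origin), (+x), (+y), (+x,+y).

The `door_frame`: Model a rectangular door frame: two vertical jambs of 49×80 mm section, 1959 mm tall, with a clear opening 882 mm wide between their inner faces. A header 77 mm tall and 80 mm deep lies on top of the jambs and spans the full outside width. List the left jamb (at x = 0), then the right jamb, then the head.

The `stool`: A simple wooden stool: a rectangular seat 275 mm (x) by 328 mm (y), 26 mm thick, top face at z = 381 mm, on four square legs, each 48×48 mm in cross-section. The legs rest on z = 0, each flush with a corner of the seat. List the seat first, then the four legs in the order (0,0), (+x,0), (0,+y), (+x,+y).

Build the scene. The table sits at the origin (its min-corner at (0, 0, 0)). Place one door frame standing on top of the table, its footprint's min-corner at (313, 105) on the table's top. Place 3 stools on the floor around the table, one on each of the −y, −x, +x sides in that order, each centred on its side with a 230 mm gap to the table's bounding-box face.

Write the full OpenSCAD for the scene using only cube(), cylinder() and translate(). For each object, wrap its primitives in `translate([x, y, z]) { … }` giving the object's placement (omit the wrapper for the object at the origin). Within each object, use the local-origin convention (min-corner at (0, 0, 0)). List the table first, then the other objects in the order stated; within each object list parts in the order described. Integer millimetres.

translate([0, 0, 730]) cube([1479, 796, 43]);
translate([56, 56, 0]) cylinder(h = 730, r = 29);
translate([1423, 56, 0]) cylinder(h = 730, r = 29);
translate([56, 740, 0]) cylinder(h = 730, r = 29);
translate([1423, 740, 0]) cylinder(h = 730, r = 29);
translate([313, 105, 773]) {
  cube([49, 80, 1959]);
  translate([931, 0, 0]) cube([49, 80, 1959]);
  translate([0, 0, 1959]) cube([980, 80, 77]);
}
translate([602, -558, 0]) {
  translate([0, 0, 355]) cube([275, 328, 26]);
  cube([48, 48, 355]);
  translate([227, 0, 0]) cube([48, 48, 355]);
  translate([0, 280, 0]) cube([48, 48, 355]);
  translate([227, 280, 0]) cube([48, 48, 355]);
}
translate([-505, 234, 0]) {
  translate([0, 0, 355]) cube([275, 328, 26]);
  cube([48, 48, 355]);
  translate([227, 0, 0]) cube([48, 48, 355]);
  translate([0, 280, 0]) cube([48, 48, 355]);
  translate([227, 280, 0]) cube([48, 48, 355]);
}
translate([1709, 234, 0]) {
  translate([0, 0, 355]) cube([275, 328, 26]);
  cube([48, 48, 355]);
  translate([227, 0, 0]) cube([48, 48, 355]);
  translate([0, 280, 0]) cube([48, 48, 355]);
  translate([227, 280, 0]) cube([48, 48, 355]);
}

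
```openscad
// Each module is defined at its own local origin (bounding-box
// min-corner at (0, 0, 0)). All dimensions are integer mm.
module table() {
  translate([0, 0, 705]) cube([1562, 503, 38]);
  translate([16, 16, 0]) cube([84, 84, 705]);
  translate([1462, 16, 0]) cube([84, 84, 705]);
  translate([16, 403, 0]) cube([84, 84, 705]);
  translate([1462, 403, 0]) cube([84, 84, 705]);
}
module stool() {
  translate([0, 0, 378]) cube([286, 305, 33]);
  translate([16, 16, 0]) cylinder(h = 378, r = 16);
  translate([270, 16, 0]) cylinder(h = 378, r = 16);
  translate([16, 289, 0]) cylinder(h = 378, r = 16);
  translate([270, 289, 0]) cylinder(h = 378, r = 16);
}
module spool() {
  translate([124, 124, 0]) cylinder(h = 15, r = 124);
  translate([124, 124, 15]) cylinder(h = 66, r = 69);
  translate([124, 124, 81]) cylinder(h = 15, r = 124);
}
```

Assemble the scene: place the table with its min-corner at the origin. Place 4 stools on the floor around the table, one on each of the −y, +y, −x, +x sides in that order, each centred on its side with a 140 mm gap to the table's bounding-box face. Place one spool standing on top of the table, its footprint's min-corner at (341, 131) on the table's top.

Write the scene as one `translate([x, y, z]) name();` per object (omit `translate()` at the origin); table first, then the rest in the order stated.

table();
translate([638, -445, 0]) stool();
translate([638, 643, 0]) stool();
translate([-426, 99, 0]) stool();
translate([1702, 99, 0]) stool();
translate([341, 131, 743]) spool();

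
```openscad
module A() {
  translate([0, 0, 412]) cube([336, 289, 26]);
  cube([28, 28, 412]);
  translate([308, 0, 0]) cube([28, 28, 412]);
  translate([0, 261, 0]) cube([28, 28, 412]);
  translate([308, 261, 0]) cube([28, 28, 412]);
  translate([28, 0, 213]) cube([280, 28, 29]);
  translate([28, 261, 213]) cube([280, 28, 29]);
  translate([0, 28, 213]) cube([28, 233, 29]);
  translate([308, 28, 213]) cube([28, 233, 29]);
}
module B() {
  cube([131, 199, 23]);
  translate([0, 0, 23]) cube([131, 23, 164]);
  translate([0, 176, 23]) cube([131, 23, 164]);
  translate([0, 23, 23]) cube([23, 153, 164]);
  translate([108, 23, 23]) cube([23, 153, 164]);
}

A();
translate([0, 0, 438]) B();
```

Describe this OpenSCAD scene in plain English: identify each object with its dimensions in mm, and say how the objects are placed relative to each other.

A is a simple wooden stool: a rectangular seat 336 mm (x) by 289 mm (y), 26 mm thick, top face at z = 438 mm, on four square legs, each 28×28 mm in cross-section. The legs rest on z = 0, each flush with a corner of the seat. Four stretchers, 28 mm wide and 29 mm tall, connect adjacent legs with their undersides at z = 213 mm, each running between the inner faces of the legs it joins and aligned with the legs' outer faces on the other axis.

B is an open-topped rectangular box: outside dimensions 131×199×187 mm, with a uniform wall and base thickness of 23 mm. The base is a full 131×199 slab on the floor; four walls sit on top of the base. The front and back walls (the −y and +y sides) span the full width; the two side walls fit between them.

The open box is on top of the stool.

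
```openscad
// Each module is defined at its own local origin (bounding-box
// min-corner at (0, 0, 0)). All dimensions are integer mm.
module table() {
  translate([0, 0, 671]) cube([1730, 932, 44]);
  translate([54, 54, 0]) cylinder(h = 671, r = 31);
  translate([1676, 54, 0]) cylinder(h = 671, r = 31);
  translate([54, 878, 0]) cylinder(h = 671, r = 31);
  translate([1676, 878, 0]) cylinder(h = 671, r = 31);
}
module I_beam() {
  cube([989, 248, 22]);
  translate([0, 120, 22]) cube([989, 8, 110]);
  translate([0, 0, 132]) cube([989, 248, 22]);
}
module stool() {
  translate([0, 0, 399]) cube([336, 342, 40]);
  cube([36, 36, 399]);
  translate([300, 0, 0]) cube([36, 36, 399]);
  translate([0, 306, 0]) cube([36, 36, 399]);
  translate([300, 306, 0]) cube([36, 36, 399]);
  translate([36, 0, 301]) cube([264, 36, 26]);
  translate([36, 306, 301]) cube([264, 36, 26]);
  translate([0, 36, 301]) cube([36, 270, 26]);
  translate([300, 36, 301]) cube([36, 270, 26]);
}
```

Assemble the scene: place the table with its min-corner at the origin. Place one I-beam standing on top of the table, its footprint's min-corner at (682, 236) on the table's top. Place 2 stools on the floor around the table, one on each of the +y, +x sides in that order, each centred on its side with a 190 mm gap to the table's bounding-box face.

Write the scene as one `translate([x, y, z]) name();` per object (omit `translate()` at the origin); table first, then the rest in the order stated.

table();
translate([682, 236, 715]) I_beam();
translate([697, 1122, 0]) stool();
translate([1920, 295, 0]) stool();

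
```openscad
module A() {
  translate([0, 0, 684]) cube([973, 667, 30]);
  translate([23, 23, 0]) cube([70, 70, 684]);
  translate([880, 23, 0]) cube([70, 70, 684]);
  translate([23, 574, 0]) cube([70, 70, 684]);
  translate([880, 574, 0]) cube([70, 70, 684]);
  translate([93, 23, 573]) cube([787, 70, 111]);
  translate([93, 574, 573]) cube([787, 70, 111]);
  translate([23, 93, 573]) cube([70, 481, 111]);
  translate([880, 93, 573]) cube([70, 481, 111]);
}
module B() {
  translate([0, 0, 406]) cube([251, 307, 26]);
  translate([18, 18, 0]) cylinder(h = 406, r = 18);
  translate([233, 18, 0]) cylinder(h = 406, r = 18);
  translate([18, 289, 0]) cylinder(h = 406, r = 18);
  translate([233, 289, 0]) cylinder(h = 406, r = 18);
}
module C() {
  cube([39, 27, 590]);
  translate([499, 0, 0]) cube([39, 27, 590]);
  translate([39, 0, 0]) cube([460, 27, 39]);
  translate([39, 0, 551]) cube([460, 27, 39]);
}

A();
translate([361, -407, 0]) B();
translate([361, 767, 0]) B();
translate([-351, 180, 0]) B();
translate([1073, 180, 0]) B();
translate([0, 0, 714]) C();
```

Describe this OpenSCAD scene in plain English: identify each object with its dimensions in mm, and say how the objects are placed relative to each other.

A is a rectangular dining table. The top is 973×667×30 mm with its upper surface at z = 714 mm. It stands on four 70×70 mm square legs, each inset 23 mm from the nearest pair of top edges, running from the floor to the underside of the top. Four apron rails, 70 mm thick and 111 mm tall, run between adjacent legs with their top edges flush with the underside of the top and their outer faces flush with the legs' outer faces.

B is a four-legged stool. The seat is 251×307 mm, 26 mm thick, top at z = 432 mm. It stands on four round legs, each 36 mm in diameter, from z = 0 to the seat underside, each leg's axis is inset half a diameter from the nearest pair of seat edges (so the leg's bounding box is flush with the corner).

C is a rectangular picture frame lying in the x–z plane (depth along y). The opening is 460 mm wide (x) by 512 mm tall (z), surrounded by a border 39 mm wide on all four sides. The frame is 27 mm deep and is made of two full-height vertical stiles with two horizontal rails fitted between them.

Four stools sit around the table at the −y, +y, −x, +x sides. The picture frame is on top of the table.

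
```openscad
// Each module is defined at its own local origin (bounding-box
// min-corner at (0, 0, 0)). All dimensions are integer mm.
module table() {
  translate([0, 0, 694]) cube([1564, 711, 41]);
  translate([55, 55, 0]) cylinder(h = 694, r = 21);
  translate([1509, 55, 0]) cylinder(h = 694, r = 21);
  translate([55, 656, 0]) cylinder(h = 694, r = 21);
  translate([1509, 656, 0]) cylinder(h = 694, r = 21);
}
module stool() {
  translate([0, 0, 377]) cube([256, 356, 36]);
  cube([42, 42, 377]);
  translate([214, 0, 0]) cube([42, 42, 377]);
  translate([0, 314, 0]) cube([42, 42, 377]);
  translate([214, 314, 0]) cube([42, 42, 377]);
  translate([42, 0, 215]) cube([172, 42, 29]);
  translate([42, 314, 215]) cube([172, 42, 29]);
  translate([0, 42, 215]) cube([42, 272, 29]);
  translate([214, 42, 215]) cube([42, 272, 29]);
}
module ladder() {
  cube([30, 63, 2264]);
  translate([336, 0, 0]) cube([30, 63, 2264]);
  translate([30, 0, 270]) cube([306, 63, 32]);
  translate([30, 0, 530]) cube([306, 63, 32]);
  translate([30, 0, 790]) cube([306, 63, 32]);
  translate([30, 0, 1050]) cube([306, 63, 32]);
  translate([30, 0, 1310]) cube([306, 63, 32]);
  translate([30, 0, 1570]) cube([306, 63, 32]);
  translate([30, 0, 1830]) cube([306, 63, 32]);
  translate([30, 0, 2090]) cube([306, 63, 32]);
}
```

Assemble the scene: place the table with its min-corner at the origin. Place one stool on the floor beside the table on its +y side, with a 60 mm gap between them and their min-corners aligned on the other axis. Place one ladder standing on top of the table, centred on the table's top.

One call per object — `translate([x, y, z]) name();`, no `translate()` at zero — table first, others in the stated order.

table();
translate([0, 771, 0]) stool();
translate([599, 324, 735]) ladder();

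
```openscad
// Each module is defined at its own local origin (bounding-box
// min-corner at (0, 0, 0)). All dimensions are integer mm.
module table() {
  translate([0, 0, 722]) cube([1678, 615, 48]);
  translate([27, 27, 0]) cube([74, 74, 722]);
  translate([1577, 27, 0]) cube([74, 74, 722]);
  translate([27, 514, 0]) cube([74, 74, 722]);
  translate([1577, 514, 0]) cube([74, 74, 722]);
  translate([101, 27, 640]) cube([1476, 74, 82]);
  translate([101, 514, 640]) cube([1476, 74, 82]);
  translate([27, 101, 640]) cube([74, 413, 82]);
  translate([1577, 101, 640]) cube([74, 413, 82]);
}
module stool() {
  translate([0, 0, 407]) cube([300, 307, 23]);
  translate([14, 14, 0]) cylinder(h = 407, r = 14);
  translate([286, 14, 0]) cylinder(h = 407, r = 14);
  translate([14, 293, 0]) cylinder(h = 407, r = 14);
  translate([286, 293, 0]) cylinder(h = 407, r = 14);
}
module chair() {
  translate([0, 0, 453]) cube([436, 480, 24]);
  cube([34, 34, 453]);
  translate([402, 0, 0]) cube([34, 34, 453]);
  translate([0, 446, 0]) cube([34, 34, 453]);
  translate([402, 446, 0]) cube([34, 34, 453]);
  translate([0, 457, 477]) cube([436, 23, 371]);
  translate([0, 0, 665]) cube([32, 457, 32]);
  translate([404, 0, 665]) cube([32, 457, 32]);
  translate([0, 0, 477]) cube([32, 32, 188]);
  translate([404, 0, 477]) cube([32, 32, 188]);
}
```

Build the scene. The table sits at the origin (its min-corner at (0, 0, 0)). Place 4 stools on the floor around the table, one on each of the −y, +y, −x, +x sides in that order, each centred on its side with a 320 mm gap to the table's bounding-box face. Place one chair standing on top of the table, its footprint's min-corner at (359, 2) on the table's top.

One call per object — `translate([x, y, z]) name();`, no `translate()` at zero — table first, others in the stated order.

table();
translate([689, -627, 0]) stool();
translate([689, 935, 0]) stool();
translate([-620, 154, 0]) stool();
translate([1998, 154, 0]) stool();
translate([359, 2, 770]) chair();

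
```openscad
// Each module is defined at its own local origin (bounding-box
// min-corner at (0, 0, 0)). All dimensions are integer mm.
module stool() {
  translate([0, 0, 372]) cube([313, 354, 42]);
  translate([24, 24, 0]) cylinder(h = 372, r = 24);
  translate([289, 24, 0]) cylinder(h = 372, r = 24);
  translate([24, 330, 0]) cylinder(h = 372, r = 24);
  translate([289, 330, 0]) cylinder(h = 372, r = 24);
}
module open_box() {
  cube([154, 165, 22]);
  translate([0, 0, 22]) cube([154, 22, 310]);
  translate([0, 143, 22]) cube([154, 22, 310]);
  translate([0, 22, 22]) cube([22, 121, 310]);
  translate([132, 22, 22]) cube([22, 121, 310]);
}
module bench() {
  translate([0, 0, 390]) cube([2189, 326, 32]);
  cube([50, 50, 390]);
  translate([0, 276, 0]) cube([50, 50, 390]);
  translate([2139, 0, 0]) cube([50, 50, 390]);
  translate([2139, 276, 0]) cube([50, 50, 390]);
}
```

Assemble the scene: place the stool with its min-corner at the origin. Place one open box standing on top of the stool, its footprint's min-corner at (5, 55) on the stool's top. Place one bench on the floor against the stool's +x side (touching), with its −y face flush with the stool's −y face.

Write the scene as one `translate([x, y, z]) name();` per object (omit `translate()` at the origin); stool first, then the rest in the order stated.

stool();
translate([5, 55, 414]) open_box();
translate([313, 0, 0]) bench();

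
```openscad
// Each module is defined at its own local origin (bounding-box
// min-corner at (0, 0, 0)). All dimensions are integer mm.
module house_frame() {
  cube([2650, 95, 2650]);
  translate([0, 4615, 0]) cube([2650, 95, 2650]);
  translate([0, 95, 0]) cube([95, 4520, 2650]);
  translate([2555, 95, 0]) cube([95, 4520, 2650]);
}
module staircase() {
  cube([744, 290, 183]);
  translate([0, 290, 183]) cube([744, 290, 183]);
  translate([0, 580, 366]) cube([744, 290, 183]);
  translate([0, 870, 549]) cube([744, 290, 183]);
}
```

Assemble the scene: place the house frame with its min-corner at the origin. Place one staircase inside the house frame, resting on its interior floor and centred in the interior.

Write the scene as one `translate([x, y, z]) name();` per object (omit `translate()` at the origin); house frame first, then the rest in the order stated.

house_frame();
translate([953, 1775, 0]) staircase();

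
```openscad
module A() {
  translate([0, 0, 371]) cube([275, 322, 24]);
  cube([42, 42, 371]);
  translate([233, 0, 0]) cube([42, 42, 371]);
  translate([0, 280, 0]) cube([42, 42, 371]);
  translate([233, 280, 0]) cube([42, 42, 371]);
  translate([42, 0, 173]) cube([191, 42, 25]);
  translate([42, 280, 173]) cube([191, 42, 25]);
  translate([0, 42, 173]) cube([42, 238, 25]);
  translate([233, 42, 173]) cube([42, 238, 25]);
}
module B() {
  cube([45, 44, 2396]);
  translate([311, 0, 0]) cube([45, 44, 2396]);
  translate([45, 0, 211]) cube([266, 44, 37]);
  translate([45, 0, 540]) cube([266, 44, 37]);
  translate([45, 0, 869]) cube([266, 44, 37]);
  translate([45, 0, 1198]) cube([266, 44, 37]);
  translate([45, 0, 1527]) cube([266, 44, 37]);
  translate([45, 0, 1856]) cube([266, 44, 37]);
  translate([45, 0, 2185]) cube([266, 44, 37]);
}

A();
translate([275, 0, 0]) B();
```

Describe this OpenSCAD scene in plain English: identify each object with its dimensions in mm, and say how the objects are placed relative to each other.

A is a four-legged stool. The seat is 275×322 mm, 24 mm thick, top at z = 395 mm. It stands on four square legs, each 42×42 mm in cross-section, from z = 0 to the seat underside, each flush with a corner of the seat. Four stretchers, 42 mm wide and 25 mm tall, connect adjacent legs with their undersides at z = 173 mm, each running between the inner faces of the legs it joins and aligned with the legs' outer faces on the other axis.

B is a wooden ladder with two side rails of 45×44 mm section and 2396 mm height, set 356 mm apart overall. Between them run 7 rectangular rungs (44 mm deep, 37 mm thick), front faces flush with the rails' −y face. The bottom of the first rung is 211 mm above the floor and each subsequent rung is 329 mm higher than the one below.

The ladder is against the stool's +x side, with their −y faces flush.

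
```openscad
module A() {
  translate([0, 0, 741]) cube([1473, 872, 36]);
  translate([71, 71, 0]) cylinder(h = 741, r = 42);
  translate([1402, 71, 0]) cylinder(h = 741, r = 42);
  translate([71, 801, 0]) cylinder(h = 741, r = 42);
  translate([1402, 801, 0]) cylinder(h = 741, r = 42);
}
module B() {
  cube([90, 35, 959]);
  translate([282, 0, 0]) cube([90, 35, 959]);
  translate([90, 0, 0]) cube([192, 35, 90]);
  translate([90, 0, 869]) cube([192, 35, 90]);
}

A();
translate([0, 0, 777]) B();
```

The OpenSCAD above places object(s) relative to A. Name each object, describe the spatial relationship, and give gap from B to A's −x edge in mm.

A is a table. B is a picture frame. The picture frame is on top of the table. The gap from the picture frame to the table's −x edge is 0 mm.

The picture frame's min-x is at 0; the table's min-x is 0; gap = 0 mm.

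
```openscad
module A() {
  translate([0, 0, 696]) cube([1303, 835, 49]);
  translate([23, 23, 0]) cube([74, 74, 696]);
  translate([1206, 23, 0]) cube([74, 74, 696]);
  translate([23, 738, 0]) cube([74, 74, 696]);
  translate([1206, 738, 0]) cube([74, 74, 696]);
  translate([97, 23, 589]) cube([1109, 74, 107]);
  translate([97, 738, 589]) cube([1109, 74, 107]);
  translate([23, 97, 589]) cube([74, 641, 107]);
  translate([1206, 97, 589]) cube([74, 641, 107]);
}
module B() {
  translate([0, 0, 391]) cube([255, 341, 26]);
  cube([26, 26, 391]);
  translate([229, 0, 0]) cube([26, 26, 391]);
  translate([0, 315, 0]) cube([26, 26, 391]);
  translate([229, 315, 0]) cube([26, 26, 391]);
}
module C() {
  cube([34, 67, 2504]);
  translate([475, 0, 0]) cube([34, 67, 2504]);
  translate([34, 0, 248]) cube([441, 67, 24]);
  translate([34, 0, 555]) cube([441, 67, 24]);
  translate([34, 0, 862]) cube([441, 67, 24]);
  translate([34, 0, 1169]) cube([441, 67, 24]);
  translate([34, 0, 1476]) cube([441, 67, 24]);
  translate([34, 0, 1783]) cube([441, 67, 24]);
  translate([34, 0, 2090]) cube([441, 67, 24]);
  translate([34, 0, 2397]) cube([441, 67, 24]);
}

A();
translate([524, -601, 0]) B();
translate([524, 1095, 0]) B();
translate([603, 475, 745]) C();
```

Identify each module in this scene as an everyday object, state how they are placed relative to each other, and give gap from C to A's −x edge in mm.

A is a table. B is a stool. C is a ladder. Two stools sit around the table at the −y, +y sides. The ladder is on top of the table. The gap from the ladder to the table's −x edge is 603 mm.

The ladder's min-x is at 603; the table's min-x is 0; gap = 603 mm.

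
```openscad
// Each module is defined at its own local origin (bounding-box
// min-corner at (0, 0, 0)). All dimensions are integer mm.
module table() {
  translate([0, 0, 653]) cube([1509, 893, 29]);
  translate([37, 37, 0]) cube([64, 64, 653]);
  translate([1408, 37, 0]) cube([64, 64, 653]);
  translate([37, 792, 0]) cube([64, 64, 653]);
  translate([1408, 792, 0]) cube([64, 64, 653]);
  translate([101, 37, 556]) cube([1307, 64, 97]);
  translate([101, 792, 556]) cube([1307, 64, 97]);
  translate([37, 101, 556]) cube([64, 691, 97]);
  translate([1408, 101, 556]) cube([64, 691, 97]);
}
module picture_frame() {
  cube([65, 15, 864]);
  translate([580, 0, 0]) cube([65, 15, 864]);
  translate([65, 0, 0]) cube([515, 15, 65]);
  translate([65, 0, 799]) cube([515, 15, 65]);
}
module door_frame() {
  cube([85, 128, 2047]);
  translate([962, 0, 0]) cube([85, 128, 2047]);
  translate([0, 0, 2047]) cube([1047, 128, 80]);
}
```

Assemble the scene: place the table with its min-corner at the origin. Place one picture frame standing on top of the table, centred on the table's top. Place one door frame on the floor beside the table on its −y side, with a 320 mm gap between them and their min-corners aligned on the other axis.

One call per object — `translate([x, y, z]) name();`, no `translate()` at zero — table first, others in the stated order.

table();
translate([432, 439, 682]) picture_frame();
translate([0, -448, 0]) door_frame();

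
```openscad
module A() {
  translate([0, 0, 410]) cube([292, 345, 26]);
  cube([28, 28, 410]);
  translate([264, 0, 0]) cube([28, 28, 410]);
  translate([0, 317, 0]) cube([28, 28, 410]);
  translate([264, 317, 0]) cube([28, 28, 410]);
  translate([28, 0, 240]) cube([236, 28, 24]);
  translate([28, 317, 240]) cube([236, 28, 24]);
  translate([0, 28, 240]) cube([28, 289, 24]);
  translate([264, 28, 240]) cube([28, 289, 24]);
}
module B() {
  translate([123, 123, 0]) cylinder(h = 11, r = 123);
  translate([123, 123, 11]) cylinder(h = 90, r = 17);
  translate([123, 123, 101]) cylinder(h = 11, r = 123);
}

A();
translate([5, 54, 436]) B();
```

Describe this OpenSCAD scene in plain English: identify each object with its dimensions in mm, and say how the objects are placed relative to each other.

A is a four-legged stool. The seat is 292×345 mm, 26 mm thick, top at z = 436 mm. It stands on four square legs, each 28×28 mm in cross-section, from z = 0 to the seat underside, each flush with a corner of the seat. Four stretchers, 28 mm wide and 24 mm tall, connect adjacent legs with their undersides at z = 240 mm, each running between the inner faces of the legs it joins and aligned with the legs' outer faces on the other axis.

B is a spool: two coaxial disc flanges of radius 123 mm and thickness 11 mm, joined by a core cylinder of radius 17 mm and height 90 mm. The lower flange rests on z = 0 and the three cylinders share a vertical axis.

The spool is on top of the stool.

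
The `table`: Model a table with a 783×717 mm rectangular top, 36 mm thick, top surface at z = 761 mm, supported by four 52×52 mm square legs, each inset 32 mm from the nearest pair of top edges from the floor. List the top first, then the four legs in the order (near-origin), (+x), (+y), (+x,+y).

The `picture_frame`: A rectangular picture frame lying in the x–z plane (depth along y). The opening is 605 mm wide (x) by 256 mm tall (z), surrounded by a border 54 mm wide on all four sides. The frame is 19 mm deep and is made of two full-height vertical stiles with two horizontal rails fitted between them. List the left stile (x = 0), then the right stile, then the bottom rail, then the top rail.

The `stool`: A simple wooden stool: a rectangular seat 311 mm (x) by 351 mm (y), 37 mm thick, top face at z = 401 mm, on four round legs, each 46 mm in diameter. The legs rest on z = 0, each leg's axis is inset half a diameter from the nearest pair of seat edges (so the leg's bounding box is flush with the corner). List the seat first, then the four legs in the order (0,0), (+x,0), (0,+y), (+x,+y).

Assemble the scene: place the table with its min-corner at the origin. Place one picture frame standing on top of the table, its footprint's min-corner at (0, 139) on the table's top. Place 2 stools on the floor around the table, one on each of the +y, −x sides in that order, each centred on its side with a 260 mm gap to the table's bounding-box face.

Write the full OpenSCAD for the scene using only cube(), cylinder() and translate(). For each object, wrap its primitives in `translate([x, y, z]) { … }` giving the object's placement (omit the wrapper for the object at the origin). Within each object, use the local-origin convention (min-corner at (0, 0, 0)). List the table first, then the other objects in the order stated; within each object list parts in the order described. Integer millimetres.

translate([0, 0, 725]) cube([783, 717, 36]);
translate([32, 32, 0]) cube([52, 52, 725]);
translate([699, 32, 0]) cube([52, 52, 725]);
translate([32, 633, 0]) cube([52, 52, 725]);
translate([699, 633, 0]) cube([52, 52, 725]);
translate([0, 139, 761]) {
  cube([54, 19, 364]);
  translate([659, 0, 0]) cube([54, 19, 364]);
  translate([54, 0, 0]) cube([605, 19, 54]);
  translate([54, 0, 310]) cube([605, 19, 54]);
}
translate([236, 977, 0]) {
  translate([0, 0, 364]) cube([311, 351, 37]);
  translate([23, 23, 0]) cylinder(h = 364, r = 23);
  translate([288, 23, 0]) cylinder(h = 364, r = 23);
  translate([23, 328, 0]) cylinder(h = 364, r = 23);
  translate([288, 328, 0]) cylinder(h = 364, r = 23);
}
translate([-571, 183, 0]) {
  translate([0, 0, 364]) cube([311, 351, 37]);
  translate([23, 23, 0]) cylinder(h = 364, r = 23);
  translate([288, 23, 0]) cylinder(h = 364, r = 23);
  translate([23, 328, 0]) cylinder(h = 364, r = 23);
  translate([288, 328, 0]) cylinder(h = 364, r = 23);
}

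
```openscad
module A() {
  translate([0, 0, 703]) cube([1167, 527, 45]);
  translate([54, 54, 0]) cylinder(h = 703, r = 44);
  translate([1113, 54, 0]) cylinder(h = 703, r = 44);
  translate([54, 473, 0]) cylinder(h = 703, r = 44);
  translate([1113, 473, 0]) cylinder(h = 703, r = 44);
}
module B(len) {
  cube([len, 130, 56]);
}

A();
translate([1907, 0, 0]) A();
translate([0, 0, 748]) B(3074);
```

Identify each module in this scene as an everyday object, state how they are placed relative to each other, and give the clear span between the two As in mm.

A is a table. B is a beam. A beam spans the tops of two tables. The clear span between the two tables is 740 mm.

Second table starts at x = 1907; first ends at x = 1167; clear span = 1907 − 1167 = 740 mm.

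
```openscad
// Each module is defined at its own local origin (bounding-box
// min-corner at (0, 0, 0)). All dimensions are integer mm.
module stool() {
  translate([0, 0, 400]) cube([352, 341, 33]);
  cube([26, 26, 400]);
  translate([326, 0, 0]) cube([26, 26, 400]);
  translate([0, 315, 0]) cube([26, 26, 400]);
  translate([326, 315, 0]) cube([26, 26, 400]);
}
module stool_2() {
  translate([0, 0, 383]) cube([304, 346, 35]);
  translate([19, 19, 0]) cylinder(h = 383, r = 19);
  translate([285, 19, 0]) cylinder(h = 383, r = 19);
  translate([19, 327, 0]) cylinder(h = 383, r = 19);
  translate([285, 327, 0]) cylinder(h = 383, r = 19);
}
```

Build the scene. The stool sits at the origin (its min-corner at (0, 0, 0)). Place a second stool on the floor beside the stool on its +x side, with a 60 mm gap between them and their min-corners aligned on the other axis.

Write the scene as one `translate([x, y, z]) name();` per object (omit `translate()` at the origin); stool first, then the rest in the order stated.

stool();
translate([412, 0, 0]) stool_2();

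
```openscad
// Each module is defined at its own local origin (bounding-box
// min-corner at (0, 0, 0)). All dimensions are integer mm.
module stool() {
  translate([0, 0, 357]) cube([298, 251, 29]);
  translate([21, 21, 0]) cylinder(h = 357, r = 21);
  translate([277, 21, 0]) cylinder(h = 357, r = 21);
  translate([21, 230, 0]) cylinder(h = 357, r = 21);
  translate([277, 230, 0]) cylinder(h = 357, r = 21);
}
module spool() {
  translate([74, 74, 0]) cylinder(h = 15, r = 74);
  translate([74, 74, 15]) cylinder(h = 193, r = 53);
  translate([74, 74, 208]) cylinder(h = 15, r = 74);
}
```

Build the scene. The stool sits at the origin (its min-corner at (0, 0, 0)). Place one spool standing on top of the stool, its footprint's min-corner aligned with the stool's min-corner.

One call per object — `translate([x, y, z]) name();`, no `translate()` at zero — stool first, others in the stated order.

stool();
translate([0, 0, 386]) spool();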